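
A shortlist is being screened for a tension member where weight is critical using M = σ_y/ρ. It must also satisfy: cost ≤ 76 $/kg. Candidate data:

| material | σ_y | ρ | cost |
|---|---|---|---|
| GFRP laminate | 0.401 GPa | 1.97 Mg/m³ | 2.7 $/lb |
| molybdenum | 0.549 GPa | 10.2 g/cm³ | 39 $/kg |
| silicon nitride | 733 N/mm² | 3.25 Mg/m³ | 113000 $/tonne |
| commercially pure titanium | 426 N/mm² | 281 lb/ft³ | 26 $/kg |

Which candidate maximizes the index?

GFRP laminate

Screen on constraints: cost ≤ 76 $/kg. Survivors: GFRP laminate, molybdenum, commercially pure titanium.
After converting to SI:
  GFRP laminate: σ_y = 401.0 MPa, ρ = 1970 kg/m³
  molybdenum: σ_y = 549.0 MPa, ρ = 10200 kg/m³
  commercially pure titanium: σ_y = 426.0 MPa, ρ = 4501 kg/m³
  GFRP laminate: M = 204 kN·m/kg
  commercially pure titanium: M = 94.6 kN·m/kg
  molybdenum: M = 53.8 kN·m/kg
GFRP laminate ranks first.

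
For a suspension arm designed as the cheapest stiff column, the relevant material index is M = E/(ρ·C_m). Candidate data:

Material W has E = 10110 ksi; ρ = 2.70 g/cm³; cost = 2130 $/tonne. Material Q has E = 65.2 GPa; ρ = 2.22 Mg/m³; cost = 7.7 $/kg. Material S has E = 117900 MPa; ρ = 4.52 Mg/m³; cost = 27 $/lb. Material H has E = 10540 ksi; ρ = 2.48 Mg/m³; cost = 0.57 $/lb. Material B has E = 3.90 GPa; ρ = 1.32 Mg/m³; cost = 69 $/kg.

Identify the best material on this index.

Normalizing units and computing the index:
  material W: E = 69.71 GPa, ρ = 2700 kg/m³, cost = 2.130 $/kg
  material Q: E = 65.20 GPa, ρ = 2220 kg/m³, cost = 7.700 $/kg
  material S: E = 117.9 GPa, ρ = 4520 kg/m³, cost = 59.52 $/kg
  material H: E = 72.67 GPa, ρ = 2480 kg/m³, cost = 1.257 $/kg
  material B: E = 3.900 GPa, ρ = 1320 kg/m³, cost = 69.00 $/kg
  material H: M = 23.3 MN·m per $
  material W: M = 12.1 MN·m per $
  material Q: M = 3.81 MN·m per $
  material S: M = 0.438 MN·m per $
  material B: M = 0.0428 MN·m per $
The maximum is for material H.

material H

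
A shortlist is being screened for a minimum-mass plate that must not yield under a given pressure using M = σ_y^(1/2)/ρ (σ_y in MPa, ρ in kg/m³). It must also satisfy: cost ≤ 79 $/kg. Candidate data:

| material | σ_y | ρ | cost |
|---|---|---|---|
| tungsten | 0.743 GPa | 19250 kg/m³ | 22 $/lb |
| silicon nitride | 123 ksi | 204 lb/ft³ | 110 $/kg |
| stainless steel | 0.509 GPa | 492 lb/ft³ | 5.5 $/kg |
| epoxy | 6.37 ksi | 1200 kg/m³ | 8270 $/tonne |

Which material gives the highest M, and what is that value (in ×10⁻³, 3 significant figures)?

Screen on constraints: cost ≤ 79 $/kg. Survivors: tungsten, stainless steel, epoxy.
Convert each candidate to consistent units, then evaluate M:
  tungsten: σ_y = 743.0 MPa, ρ = 19250 kg/m³
  stainless steel: σ_y = 509.0 MPa, ρ = 7881 kg/m³
  epoxy: σ_y = 43.92 MPa, ρ = 1200 kg/m³
  epoxy: M = 5.52×10⁻³
  stainless steel: M = 2.86×10⁻³
  tungsten: M = 1.42×10⁻³
Epoxy ranks first.

epoxy, M = 5.52×10⁻³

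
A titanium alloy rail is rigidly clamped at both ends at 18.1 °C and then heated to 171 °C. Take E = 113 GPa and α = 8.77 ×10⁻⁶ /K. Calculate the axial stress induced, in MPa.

ΔT = 152.9 K. Constrained thermal stress σ = E·α·ΔT = 113.0×10³ MPa × 8.77×10⁻⁶ × 152.9 = 152 MPa (compressive).

152 MPa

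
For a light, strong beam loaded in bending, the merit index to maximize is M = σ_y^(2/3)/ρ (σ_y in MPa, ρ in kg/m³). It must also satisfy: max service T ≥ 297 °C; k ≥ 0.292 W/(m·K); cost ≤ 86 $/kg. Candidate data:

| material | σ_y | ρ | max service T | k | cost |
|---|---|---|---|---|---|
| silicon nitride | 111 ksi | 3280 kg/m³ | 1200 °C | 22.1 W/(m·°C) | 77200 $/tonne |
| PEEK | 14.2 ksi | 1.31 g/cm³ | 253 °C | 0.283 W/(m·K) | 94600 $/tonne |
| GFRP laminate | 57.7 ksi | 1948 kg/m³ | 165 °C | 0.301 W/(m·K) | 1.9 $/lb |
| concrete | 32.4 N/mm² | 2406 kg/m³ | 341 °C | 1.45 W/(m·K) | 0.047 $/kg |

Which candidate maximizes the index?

silicon nitride

Screen on constraints: max service T ≥ 297 °C; k ≥ 0.292 W/(m·K); cost ≤ 86 $/kg. Survivors: silicon nitride, concrete.
After converting to SI:
  silicon nitride: σ_y = 765.3 MPa, ρ = 3280 kg/m³
  concrete: σ_y = 32.40 MPa, ρ = 2406 kg/m³
  silicon nitride: M = 25.5×10⁻³
  concrete: M = 4.22×10⁻³
Silicon nitride has the largest M.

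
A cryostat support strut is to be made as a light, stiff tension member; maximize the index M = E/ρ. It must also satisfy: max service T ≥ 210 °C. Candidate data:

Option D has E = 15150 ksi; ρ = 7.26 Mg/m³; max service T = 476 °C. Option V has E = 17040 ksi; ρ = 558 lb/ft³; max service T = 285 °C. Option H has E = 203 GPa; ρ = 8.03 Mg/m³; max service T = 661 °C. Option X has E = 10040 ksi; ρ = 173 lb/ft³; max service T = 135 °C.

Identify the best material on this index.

option H

Screen on constraints: max service T ≥ 210 °C. Survivors: option D, option V, option H.
After converting to SI:
  option D: E = 104.5 GPa, ρ = 7260 kg/m³
  option V: E = 117.5 GPa, ρ = 8938 kg/m³
  option H: E = 203.0 GPa, ρ = 8030 kg/m³
  option H: M = 25.3 MN·m/kg
  option D: M = 14.4 MN·m/kg
  option V: M = 13.1 MN·m/kg
Option H has the largest M.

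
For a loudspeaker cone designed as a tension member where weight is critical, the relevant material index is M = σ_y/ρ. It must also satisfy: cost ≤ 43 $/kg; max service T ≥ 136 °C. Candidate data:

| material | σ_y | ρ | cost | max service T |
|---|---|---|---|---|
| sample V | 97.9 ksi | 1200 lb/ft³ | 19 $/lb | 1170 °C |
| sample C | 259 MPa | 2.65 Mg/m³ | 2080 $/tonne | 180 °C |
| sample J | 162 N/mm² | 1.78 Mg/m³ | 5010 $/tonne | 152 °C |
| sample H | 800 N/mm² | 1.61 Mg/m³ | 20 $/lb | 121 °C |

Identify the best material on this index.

Screen on constraints: cost ≤ 43 $/kg; max service T ≥ 136 °C. Survivors: sample V, sample C, sample J.
Normalizing units and computing the index:
  sample V: σ_y = 675.0 MPa, ρ = 19220 kg/m³
  sample C: σ_y = 259.0 MPa, ρ = 2650 kg/m³
  sample J: σ_y = 162.0 MPa, ρ = 1780 kg/m³
  sample C: M = 97.7 kN·m/kg
  sample J: M = 91.0 kN·m/kg
  sample V: M = 35.1 kN·m/kg
The maximum is for sample C.

sample C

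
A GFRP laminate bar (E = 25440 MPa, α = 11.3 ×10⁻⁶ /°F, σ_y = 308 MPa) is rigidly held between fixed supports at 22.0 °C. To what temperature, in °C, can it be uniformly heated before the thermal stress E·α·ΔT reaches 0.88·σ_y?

E = 25440 MPa = 25.44 GPa.
α = 11.3×10⁻⁶/°F × 9/5 = 20.3×10⁻⁶/K.
E·α·ΔT = 271.0 MPa ⇒ ΔT = 271.0 / (25.44×10³ × 20.3×10⁻⁶) = 523.8 K.
T = 22.0 + 523.8 = 545.8 °C.

546 °C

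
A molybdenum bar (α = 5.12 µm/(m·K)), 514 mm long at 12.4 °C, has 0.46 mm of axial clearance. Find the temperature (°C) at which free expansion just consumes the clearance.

α·L₀·ΔT = 0.46 mm ⇒ ΔT = 0.46 / (5.12×10⁻⁶ × 514.0) = 174.8 K.
T = 12.4 + 174.8 = 187.2 °C.

187 °C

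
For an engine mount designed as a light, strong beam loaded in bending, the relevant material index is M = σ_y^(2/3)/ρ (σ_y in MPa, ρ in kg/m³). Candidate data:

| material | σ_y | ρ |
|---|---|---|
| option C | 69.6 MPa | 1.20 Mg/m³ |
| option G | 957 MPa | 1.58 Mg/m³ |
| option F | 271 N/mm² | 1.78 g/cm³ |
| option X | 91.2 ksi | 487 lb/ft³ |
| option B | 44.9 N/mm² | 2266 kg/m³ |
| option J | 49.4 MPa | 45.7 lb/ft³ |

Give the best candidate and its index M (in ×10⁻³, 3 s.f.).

option G, M = 61.5×10⁻³

Putting every candidate on a common basis:
  option C: σ_y = 69.60 MPa, ρ = 1200 kg/m³
  option G: σ_y = 957.0 MPa, ρ = 1580 kg/m³
  option F: σ_y = 271.0 MPa, ρ = 1780 kg/m³
  option X: σ_y = 628.8 MPa, ρ = 7801 kg/m³
  option B: σ_y = 44.90 MPa, ρ = 2266 kg/m³
  option J: σ_y = 49.40 MPa, ρ = 732.0 kg/m³
  option G: M = 61.5×10⁻³
  option F: M = 23.5×10⁻³
  option J: M = 18.4×10⁻³
  option C: M = 14.1×10⁻³
  option X: M = 9.41×10⁻³
  option B: M = 5.57×10⁻³
Option G ranks first.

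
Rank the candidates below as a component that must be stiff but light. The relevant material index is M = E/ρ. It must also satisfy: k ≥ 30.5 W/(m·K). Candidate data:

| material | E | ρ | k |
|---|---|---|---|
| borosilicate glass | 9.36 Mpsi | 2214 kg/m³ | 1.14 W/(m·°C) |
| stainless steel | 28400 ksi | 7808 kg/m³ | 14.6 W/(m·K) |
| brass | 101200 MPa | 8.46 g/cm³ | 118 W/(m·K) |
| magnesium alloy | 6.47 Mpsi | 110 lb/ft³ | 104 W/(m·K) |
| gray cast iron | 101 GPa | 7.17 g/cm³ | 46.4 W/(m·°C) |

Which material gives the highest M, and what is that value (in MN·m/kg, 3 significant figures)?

Screen on constraints: k ≥ 30.5 W/(m·K). Survivors: brass, magnesium alloy, gray cast iron.
Convert each candidate to consistent units, then evaluate M:
  brass: E = 101.2 GPa, ρ = 8460 kg/m³
  magnesium alloy: E = 44.61 GPa, ρ = 1762 kg/m³
  gray cast iron: E = 101.0 GPa, ρ = 7170 kg/m³
  magnesium alloy: M = 25.3 MN·m/kg
  gray cast iron: M = 14.1 MN·m/kg
  brass: M = 12.0 MN·m/kg
Highest index: magnesium alloy.

magnesium alloy, M = 25.3 MN·m/kg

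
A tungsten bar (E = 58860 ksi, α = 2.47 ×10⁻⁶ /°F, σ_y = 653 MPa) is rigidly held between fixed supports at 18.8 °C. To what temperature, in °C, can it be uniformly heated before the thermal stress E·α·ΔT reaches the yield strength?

E = 58860 ksi = 405.8 GPa.
α = 2.47×10⁻⁶/°F × 9/5 = 4.45×10⁻⁶/K.
E·α·ΔT = 653.0 MPa ⇒ ΔT = 653.0 / (405.8×10³ × 4.45×10⁻⁶) = 361.9 K.
T = 18.8 + 361.9 = 380.7 °C.

381 °C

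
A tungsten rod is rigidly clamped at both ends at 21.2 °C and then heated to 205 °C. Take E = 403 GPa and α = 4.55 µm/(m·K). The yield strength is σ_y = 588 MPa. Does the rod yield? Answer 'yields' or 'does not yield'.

does not yield

ΔT = 183.8 K. Constrained thermal stress σ = E·α·ΔT = 403.0×10³ MPa × 4.55×10⁻⁶ × 183.8 = 337 MPa (compressive).
Compare to σ_y = 588 MPa: σ < σ_y, so it does not yield.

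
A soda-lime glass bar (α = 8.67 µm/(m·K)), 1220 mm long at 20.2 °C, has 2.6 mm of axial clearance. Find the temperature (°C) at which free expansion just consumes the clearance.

α·L₀·ΔT = 2.6 mm ⇒ ΔT = 2.6 / (8.67×10⁻⁶ × 1220.0) = 245.8 K.
T = 20.2 + 245.8 = 266.0 °C.

266 °C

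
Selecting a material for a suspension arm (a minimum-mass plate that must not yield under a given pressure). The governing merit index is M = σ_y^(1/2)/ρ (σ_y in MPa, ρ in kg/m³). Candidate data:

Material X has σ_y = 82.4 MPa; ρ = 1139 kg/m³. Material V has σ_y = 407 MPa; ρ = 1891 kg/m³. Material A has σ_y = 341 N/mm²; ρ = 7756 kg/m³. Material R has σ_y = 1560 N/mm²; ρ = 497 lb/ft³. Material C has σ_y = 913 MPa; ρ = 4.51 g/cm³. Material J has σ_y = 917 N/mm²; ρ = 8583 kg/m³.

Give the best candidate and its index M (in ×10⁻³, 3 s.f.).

material V, M = 10.7×10⁻³

Normalizing units and computing the index:
  material X: σ_y = 82.40 MPa, ρ = 1139 kg/m³
  material V: σ_y = 407.0 MPa, ρ = 1891 kg/m³
  material A: σ_y = 341.0 MPa, ρ = 7756 kg/m³
  material R: σ_y = 1560 MPa, ρ = 7961 kg/m³
  material C: σ_y = 913.0 MPa, ρ = 4510 kg/m³
  material J: σ_y = 917.0 MPa, ρ = 8583 kg/m³
  material V: M = 10.7×10⁻³
  material X: M = 7.97×10⁻³
  material C: M = 6.70×10⁻³
  material R: M = 4.96×10⁻³
  material J: M = 3.53×10⁻³
  material A: M = 2.38×10⁻³
Material V has the largest M.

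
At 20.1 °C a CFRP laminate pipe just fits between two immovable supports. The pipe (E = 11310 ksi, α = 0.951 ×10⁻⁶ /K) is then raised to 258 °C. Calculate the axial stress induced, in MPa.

17.6 MPa

E = 11310 ksi = 77.98 GPa.
ΔT = 237.9 K. Constrained thermal stress σ = E·α·ΔT = 77.98×10³ MPa × 0.951×10⁻⁶ × 237.9 = 17.6 MPa (compressive).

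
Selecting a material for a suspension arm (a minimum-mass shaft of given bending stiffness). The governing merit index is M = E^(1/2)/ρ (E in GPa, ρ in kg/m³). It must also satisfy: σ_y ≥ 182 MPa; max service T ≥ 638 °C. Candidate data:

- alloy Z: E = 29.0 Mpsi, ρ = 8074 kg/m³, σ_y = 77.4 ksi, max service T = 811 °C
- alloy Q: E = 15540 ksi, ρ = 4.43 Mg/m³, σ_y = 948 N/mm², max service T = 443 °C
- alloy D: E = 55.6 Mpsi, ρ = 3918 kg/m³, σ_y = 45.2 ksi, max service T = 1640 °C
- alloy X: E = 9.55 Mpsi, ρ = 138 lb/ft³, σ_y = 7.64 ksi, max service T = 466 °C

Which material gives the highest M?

alloy D

Screen on constraints: σ_y ≥ 182 MPa; max service T ≥ 638 °C. Survivors: alloy Z, alloy D.
Convert each candidate to consistent units, then evaluate M:
  alloy Z: E = 199.9 GPa, ρ = 8074 kg/m³
  alloy D: E = 383.3 GPa, ρ = 3918 kg/m³
  alloy D: M = 5.00×10⁻³
  alloy Z: M = 1.75×10⁻³
The maximum is for alloy D.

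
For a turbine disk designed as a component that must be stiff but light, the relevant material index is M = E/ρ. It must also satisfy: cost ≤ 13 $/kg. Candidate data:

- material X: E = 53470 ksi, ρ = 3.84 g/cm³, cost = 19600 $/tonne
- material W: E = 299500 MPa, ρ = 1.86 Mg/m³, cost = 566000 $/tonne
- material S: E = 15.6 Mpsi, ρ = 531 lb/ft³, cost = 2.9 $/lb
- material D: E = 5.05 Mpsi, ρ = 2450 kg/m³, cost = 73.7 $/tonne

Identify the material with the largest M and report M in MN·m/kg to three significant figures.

material D, M = 14.2 MN·m/kg

Screen on constraints: cost ≤ 13 $/kg. Survivors: material S, material D.
Convert each candidate to consistent units, then evaluate M:
  material S: E = 107.6 GPa, ρ = 8506 kg/m³
  material D: E = 34.82 GPa, ρ = 2450 kg/m³
  material D: M = 14.2 MN·m/kg
  material S: M = 12.6 MN·m/kg
Material D ranks first.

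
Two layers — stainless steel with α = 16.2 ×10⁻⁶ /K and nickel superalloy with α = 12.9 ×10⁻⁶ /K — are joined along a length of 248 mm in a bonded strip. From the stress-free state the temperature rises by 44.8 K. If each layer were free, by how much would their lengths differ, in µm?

Δα = |16.2 − 12.9|×10⁻⁶/K = 3.30×10⁻⁶/K.
ΔL_mismatch = Δα·L·ΔT = 3.30×10⁻⁶ × 248.0 mm × 44.8 K = 36.7 µm.

36.7 µm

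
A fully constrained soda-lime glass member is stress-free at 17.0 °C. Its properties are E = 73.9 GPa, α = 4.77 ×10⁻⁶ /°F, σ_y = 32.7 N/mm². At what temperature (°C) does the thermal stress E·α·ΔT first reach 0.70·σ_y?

53.1 °C

α = 4.77×10⁻⁶/°F × 9/5 = 8.59×10⁻⁶/K.
σ_y = 32.7 N/mm² = 32.70 MPa.
E·α·ΔT = 22.89 MPa ⇒ ΔT = 22.89 / (73.90×10³ × 8.59×10⁻⁶) = 36.08 K.
T = 17.0 + 36.08 = 53.08 °C.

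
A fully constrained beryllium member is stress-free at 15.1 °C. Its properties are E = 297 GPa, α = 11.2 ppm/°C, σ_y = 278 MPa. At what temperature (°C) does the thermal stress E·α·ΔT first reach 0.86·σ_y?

87.0 °C

E·α·ΔT = 239.1 MPa ⇒ ΔT = 239.1 / (297.0×10³ × 11.2×10⁻⁶) = 71.87 K.
T = 15.1 + 71.87 = 86.97 °C.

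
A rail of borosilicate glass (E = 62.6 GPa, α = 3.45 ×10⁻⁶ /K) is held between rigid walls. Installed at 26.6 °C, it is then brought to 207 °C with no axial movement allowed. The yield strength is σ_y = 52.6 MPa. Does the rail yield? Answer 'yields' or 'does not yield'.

ΔT = 180.4 K. Constrained thermal stress σ = E·α·ΔT = 62.60×10³ MPa × 3.45×10⁻⁶ × 180.4 = 39.0 MPa (compressive).
Compare to σ_y = 52.6 MPa: σ < σ_y, so it does not yield.

does not yield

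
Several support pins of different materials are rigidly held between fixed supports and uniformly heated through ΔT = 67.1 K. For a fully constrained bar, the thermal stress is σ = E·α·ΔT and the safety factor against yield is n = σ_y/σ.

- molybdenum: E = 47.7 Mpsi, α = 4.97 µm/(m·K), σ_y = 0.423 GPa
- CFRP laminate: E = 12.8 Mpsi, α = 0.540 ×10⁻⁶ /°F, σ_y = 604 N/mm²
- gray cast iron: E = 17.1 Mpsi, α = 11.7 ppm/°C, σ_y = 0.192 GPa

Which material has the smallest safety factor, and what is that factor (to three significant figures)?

gray cast iron, n = 2.07

In consistent units (E in GPa, α in ×10⁻⁶/K, σ_y in MPa):
  molybdenum: E = 328.9, α = 4.97, σ_y = 423.0 → σ = 110 MPa, n = 3.86
  CFRP laminate: E = 88.25, α = 0.972, σ_y = 604.0 → σ = 5.76 MPa, n = 105
  gray cast iron: E = 117.9, α = 11.7, σ_y = 192.0 → σ = 92.6 MPa, n = 2.07
Smallest n: gray cast iron with n = 2.07.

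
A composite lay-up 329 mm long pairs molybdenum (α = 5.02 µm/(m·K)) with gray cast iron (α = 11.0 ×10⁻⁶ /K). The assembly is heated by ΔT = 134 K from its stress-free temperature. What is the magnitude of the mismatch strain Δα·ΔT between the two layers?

8.01×10⁻⁴

Δα = |5.02 − 11.0|×10⁻⁶/K = 5.98×10⁻⁶/K.
Mismatch strain = Δα·ΔT = 5.98×10⁻⁶ × 134.0 = 8.01×10⁻⁴.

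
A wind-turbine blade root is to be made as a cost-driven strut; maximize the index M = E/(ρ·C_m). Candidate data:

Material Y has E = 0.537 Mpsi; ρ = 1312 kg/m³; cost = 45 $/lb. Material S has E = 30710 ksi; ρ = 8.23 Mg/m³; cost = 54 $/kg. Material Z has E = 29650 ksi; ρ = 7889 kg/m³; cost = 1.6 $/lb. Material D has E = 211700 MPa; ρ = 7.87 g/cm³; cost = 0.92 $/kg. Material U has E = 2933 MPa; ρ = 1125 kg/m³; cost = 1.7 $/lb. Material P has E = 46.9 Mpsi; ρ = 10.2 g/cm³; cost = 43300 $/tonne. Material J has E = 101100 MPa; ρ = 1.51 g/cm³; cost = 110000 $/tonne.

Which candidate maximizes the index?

material D

Normalizing units and computing the index:
  material Y: E = 3.702 GPa, ρ = 1312 kg/m³, cost = 99.21 $/kg
  material S: E = 211.7 GPa, ρ = 8230 kg/m³, cost = 54.00 $/kg
  material Z: E = 204.4 GPa, ρ = 7889 kg/m³, cost = 3.527 $/kg
  material D: E = 211.7 GPa, ρ = 7870 kg/m³, cost = 0.9200 $/kg
  material U: E = 2.933 GPa, ρ = 1125 kg/m³, cost = 3.748 $/kg
  material P: E = 323.4 GPa, ρ = 10200 kg/m³, cost = 43.30 $/kg
  material J: E = 101.1 GPa, ρ = 1510 kg/m³, cost = 110.0 $/kg
  material D: M = 29.2 MN·m per $
  material Z: M = 7.35 MN·m per $
  material P: M = 0.732 MN·m per $
  material U: M = 0.696 MN·m per $
  material J: M = 0.609 MN·m per $
  material S: M = 0.476 MN·m per $
  material Y: M = 0.0284 MN·m per $
Material D has the largest M.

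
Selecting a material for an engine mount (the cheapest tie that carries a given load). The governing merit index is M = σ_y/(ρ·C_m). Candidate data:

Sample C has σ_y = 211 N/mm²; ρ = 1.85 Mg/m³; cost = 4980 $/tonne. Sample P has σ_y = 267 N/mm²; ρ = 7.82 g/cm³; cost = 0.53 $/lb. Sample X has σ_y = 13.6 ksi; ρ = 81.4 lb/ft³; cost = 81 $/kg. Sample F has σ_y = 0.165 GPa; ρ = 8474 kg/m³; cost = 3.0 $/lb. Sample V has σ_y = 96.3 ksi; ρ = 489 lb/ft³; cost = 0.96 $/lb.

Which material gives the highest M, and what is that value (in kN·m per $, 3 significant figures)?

In SI units:
  sample C: σ_y = 211.0 MPa, ρ = 1850 kg/m³, cost = 4.980 $/kg
  sample P: σ_y = 267.0 MPa, ρ = 7820 kg/m³, cost = 1.168 $/kg
  sample X: σ_y = 93.77 MPa, ρ = 1304 kg/m³, cost = 81.00 $/kg
  sample F: σ_y = 165.0 MPa, ρ = 8474 kg/m³, cost = 6.614 $/kg
  sample V: σ_y = 664.0 MPa, ρ = 7833 kg/m³, cost = 2.116 $/kg
  sample V: M = 40.1 kN·m per $
  sample P: M = 29.2 kN·m per $
  sample C: M = 22.9 kN·m per $
  sample F: M = 2.94 kN·m per $
  sample X: M = 0.888 kN·m per $
Sample V ranks first.

sample V, M = 40.1 kN·m per $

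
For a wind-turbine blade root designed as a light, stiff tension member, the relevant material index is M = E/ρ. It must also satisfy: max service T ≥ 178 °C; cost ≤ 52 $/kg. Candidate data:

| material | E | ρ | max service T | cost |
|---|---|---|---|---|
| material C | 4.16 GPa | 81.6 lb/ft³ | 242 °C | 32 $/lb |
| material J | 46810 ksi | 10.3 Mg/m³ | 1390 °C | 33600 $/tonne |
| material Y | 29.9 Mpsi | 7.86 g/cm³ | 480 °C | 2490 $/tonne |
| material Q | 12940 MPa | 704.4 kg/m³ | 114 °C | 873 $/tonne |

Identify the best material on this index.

material J

Screen on constraints: max service T ≥ 178 °C; cost ≤ 52 $/kg. Survivors: material J, material Y.
In SI units:
  material J: E = 322.7 GPa, ρ = 10300 kg/m³
  material Y: E = 206.2 GPa, ρ = 7860 kg/m³
  material J: M = 31.3 MN·m/kg
  material Y: M = 26.2 MN·m/kg
Material J ranks first.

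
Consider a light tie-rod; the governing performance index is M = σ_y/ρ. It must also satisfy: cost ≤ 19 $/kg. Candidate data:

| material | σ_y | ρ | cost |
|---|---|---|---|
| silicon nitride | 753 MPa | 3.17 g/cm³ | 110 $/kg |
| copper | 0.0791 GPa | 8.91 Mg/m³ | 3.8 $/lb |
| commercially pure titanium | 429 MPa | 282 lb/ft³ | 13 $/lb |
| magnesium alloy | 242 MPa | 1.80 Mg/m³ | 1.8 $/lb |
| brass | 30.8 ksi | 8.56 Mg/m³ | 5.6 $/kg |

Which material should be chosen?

Screen on constraints: cost ≤ 19 $/kg. Survivors: copper, magnesium alloy, brass.
Convert each candidate to consistent units, then evaluate M:
  copper: σ_y = 79.10 MPa, ρ = 8910 kg/m³
  magnesium alloy: σ_y = 242.0 MPa, ρ = 1800 kg/m³
  brass: σ_y = 212.4 MPa, ρ = 8560 kg/m³
  magnesium alloy: M = 134 kN·m/kg
  brass: M = 24.8 kN·m/kg
  copper: M = 8.88 kN·m/kg
Magnesium alloy ranks first.

magnesium alloy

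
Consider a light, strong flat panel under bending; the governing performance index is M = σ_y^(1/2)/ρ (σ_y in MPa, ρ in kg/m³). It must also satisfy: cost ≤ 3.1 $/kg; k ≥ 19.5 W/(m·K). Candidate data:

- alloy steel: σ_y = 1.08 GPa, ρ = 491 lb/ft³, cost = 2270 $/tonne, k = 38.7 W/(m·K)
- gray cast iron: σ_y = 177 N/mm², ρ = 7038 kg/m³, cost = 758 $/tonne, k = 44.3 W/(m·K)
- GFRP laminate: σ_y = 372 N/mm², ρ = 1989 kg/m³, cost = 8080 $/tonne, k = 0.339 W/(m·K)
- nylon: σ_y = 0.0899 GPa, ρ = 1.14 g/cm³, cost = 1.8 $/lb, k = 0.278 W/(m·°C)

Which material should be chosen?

alloy steel

Screen on constraints: cost ≤ 3.1 $/kg; k ≥ 19.5 W/(m·K). Survivors: alloy steel, gray cast iron.
Putting every candidate on a common basis:
  alloy steel: σ_y = 1080 MPa, ρ = 7865 kg/m³
  gray cast iron: σ_y = 177.0 MPa, ρ = 7038 kg/m³
  alloy steel: M = 4.18×10⁻³
  gray cast iron: M = 1.89×10⁻³
Alloy steel ranks first.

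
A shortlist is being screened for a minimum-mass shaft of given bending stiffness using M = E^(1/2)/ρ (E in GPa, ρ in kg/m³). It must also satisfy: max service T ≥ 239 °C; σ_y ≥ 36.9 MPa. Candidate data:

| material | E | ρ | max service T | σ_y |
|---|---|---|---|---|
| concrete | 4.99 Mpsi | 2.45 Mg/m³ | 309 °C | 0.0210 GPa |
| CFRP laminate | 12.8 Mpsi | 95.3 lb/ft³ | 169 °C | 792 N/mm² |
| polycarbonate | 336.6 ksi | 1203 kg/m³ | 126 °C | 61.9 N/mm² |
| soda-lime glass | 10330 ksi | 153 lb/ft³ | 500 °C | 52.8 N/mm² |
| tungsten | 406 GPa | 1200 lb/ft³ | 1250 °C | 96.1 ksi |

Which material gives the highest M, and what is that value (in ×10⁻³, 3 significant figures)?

Screen on constraints: max service T ≥ 239 °C; σ_y ≥ 36.9 MPa. Survivors: soda-lime glass, tungsten.
Putting every candidate on a common basis:
  soda-lime glass: E = 71.22 GPa, ρ = 2451 kg/m³
  tungsten: E = 406.0 GPa, ρ = 19220 kg/m³
  soda-lime glass: M = 3.44×10⁻³
  tungsten: M = 1.05×10⁻³
Highest index: soda-lime glass.

soda-lime glass, M = 3.44×10⁻³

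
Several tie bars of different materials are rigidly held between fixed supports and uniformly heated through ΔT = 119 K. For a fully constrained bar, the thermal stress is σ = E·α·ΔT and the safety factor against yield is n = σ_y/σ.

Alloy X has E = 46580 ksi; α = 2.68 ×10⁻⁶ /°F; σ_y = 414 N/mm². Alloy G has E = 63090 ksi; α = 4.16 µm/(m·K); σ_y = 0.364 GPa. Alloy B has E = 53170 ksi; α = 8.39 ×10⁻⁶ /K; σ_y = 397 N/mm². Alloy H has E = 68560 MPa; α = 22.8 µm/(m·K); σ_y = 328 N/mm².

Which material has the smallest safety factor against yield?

alloy B

With everything in SI (GPa, ×10⁻⁶/K, MPa):
  alloy X: E = 321.2, α = 4.82, σ_y = 414.0 → σ = 184 MPa, n = 2.25
  alloy G: E = 435.0, α = 4.16, σ_y = 364.0 → σ = 215 MPa, n = 1.69
  alloy B: E = 366.6, α = 8.39, σ_y = 397.0 → σ = 366 MPa, n = 1.08
  alloy H: E = 68.56, α = 22.8, σ_y = 328.0 → σ = 186 MPa, n = 1.76
Smallest n: alloy B with n = 1.08.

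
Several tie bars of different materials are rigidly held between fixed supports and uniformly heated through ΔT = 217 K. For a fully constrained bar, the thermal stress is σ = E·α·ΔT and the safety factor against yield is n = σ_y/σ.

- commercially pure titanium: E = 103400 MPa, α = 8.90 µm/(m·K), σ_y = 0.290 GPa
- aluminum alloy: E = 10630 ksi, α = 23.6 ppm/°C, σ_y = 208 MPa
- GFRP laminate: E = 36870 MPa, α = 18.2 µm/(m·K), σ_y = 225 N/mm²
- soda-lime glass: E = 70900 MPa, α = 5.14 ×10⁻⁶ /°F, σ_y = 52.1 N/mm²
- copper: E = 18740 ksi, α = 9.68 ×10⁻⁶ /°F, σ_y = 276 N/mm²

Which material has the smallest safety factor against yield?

soda-lime glass

Per material, after unit conversion:
  commercially pure titanium: E = 103.4, α = 8.90, σ_y = 290.0 → σ = 200 MPa, n = 1.45
  aluminum alloy: E = 73.29, α = 23.6, σ_y = 208.0 → σ = 375 MPa, n = 0.554
  GFRP laminate: E = 36.87, α = 18.2, σ_y = 225.0 → σ = 146 MPa, n = 1.55
  soda-lime glass: E = 70.90, α = 9.25, σ_y = 52.10 → σ = 142 MPa, n = 0.366
  copper: E = 129.2, α = 17.4, σ_y = 276.0 → σ = 489 MPa, n = 0.565
The minimum is soda-lime glass at n = 0.366.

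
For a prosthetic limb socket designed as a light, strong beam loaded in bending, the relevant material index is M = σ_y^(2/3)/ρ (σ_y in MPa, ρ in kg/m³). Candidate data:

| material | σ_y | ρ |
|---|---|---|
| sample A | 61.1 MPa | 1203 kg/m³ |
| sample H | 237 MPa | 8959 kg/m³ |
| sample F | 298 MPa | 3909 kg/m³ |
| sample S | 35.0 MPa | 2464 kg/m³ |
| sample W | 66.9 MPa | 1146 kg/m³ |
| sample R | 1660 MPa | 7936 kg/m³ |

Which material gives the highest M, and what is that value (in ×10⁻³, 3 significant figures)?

Computing M directly (units already consistent):
  sample R: M = 17.7×10⁻³
  sample W: M = 14.4×10⁻³
  sample A: M = 12.9×10⁻³
  sample F: M = 11.4×10⁻³
  sample S: M = 4.34×10⁻³
  sample H: M = 4.27×10⁻³
Sample R has the largest M.

sample R, M = 17.7×10⁻³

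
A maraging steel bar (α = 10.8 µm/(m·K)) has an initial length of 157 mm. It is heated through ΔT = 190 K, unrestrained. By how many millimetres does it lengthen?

ΔL = α·L₀·ΔT = 10.8×10⁻⁶ × 157 mm × 190.0 K = 0.322 mm.

0.322 mm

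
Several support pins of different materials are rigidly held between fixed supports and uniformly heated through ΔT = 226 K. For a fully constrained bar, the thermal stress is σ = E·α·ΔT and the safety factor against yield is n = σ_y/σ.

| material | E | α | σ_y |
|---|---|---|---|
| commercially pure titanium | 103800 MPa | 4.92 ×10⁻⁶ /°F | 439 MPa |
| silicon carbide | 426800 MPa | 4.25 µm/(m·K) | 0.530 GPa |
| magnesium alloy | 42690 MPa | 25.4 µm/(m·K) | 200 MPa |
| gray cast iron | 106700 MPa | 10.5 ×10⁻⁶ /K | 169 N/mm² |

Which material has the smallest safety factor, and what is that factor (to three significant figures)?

gray cast iron, n = 0.667

With everything in SI (GPa, ×10⁻⁶/K, MPa):
  commercially pure titanium: E = 103.8, α = 8.86, σ_y = 439.0 → σ = 208 MPa, n = 2.11
  silicon carbide: E = 426.8, α = 4.25, σ_y = 530.0 → σ = 410 MPa, n = 1.29
  magnesium alloy: E = 42.69, α = 25.4, σ_y = 200.0 → σ = 245 MPa, n = 0.816
  gray cast iron: E = 106.7, α = 10.5, σ_y = 169.0 → σ = 253 MPa, n = 0.667
Smallest n: gray cast iron with n = 0.667.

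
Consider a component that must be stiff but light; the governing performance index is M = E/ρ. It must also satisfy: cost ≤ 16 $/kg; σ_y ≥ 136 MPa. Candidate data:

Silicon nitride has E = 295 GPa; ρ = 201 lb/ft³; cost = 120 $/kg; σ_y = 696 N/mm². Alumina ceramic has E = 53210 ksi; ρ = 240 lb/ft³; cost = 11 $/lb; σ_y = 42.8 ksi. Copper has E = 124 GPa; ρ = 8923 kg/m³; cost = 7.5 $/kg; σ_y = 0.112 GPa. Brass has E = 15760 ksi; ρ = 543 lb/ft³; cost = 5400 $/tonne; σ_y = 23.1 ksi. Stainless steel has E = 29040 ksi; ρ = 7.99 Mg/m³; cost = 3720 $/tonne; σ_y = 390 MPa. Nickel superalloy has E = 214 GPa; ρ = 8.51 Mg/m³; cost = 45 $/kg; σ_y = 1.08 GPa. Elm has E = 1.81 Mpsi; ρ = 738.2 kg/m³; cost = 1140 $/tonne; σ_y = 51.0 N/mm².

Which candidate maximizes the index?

Screen on constraints: cost ≤ 16 $/kg; σ_y ≥ 136 MPa. Survivors: brass, stainless steel.
Convert each candidate to consistent units, then evaluate M:
  brass: E = 108.7 GPa, ρ = 8698 kg/m³
  stainless steel: E = 200.2 GPa, ρ = 7990 kg/m³
  stainless steel: M = 25.1 MN·m/kg
  brass: M = 12.5 MN·m/kg
Stainless steel ranks first.

stainless steel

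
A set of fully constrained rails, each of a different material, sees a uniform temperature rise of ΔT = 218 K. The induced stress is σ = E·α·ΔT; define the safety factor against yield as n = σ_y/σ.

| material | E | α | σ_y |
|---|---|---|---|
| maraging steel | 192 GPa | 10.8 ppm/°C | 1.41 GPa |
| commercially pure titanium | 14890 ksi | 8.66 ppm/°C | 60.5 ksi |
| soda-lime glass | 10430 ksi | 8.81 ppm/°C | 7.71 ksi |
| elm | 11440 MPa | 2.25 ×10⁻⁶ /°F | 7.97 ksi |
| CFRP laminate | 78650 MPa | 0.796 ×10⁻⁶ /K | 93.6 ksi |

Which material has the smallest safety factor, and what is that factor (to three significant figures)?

Converting E to GPa, α to ×10⁻⁶/K, σ_y to MPa, then σ and n for each:
  maraging steel: E = 192.0, α = 10.8, σ_y = 1410 → σ = 452 MPa, n = 3.12
  commercially pure titanium: E = 102.7, α = 8.66, σ_y = 417.1 → σ = 194 MPa, n = 2.15
  soda-lime glass: E = 71.91, α = 8.81, σ_y = 53.16 → σ = 138 MPa, n = 0.385
  elm: E = 11.44, α = 4.05, σ_y = 54.95 → σ = 10.1 MPa, n = 5.44
  CFRP laminate: E = 78.65, α = 0.796, σ_y = 645.3 → σ = 13.6 MPa, n = 47.3
Soda-lime glass has the lowest safety factor, n = 0.385.

soda-lime glass, n = 0.385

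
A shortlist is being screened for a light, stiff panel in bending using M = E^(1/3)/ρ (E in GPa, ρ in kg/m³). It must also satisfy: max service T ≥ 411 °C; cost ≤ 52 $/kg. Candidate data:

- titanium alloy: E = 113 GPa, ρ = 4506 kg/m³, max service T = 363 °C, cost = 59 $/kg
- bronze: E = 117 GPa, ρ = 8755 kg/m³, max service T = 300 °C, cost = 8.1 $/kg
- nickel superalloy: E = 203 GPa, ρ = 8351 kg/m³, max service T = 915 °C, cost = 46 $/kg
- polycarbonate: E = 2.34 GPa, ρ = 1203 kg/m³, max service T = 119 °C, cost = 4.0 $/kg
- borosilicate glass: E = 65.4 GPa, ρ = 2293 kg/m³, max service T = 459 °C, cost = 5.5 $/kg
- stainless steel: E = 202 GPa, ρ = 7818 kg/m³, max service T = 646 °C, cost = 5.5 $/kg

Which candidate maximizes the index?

borosilicate glass

Screen on constraints: max service T ≥ 411 °C; cost ≤ 52 $/kg. Survivors: nickel superalloy, borosilicate glass, stainless steel.
Per-candidate index values:
  borosilicate glass: M = 1.76×10⁻³
  stainless steel: M = 0.751×10⁻³
  nickel superalloy: M = 0.704×10⁻³
Highest index: borosilicate glass.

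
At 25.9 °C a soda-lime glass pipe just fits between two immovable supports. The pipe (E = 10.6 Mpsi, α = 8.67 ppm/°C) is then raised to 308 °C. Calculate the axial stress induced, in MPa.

179 MPa

E = 10.6 Mpsi = 73.08 GPa.
ΔT = 282.1 K. Constrained thermal stress σ = E·α·ΔT = 73.08×10³ MPa × 8.67×10⁻⁶ × 282.1 = 179 MPa (compressive).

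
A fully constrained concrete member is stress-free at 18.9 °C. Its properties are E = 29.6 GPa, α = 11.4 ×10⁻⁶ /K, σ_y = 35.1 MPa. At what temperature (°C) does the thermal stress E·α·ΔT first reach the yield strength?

123 °C

E·α·ΔT = 35.10 MPa ⇒ ΔT = 35.10 / (29.60×10³ × 11.4×10⁻⁶) = 104.0 K.
T = 18.9 + 104.0 = 122.9 °C.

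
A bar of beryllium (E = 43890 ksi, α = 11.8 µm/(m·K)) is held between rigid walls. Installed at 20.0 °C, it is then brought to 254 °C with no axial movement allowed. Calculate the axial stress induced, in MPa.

836 MPa

E = 43890 ksi = 302.6 GPa.
ΔT = 234.0 K. Constrained thermal stress σ = E·α·ΔT = 302.6×10³ MPa × 11.8×10⁻⁶ × 234.0 = 836 MPa (compressive).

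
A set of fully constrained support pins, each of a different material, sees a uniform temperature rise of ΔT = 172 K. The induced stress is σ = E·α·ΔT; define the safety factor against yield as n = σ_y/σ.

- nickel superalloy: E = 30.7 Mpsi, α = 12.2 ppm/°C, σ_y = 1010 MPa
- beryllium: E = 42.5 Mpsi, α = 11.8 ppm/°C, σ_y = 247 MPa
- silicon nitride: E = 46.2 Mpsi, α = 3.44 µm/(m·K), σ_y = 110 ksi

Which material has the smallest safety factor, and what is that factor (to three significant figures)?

beryllium, n = 0.415

Per material, after unit conversion:
  nickel superalloy: E = 211.7, α = 12.2, σ_y = 1010 → σ = 444 MPa, n = 2.27
  beryllium: E = 293.0, α = 11.8, σ_y = 247.0 → σ = 595 MPa, n = 0.415
  silicon nitride: E = 318.5, α = 3.44, σ_y = 758.4 → σ = 188 MPa, n = 4.02
The minimum is beryllium at n = 0.415.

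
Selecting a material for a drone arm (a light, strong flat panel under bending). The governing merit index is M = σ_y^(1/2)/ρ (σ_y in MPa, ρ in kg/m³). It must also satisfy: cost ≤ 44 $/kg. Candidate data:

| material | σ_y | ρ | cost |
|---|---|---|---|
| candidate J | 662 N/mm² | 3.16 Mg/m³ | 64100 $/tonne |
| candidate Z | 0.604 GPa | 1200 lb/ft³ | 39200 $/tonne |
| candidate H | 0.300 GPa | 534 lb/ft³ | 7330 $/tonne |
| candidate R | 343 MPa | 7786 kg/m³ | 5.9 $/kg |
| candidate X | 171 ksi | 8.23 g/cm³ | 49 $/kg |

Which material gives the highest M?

candidate R

Screen on constraints: cost ≤ 44 $/kg. Survivors: candidate Z, candidate H, candidate R.
Normalizing units and computing the index:
  candidate Z: σ_y = 604.0 MPa, ρ = 19220 kg/m³
  candidate H: σ_y = 300.0 MPa, ρ = 8554 kg/m³
  candidate R: σ_y = 343.0 MPa, ρ = 7786 kg/m³
  candidate R: M = 2.38×10⁻³
  candidate H: M = 2.02×10⁻³
  candidate Z: M = 1.28×10⁻³
Candidate R has the largest M.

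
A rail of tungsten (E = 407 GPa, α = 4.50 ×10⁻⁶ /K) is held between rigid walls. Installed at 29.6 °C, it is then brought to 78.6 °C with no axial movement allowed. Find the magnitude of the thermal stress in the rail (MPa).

ΔT = 49.00 K. Constrained thermal stress σ = E·α·ΔT = 407.0×10³ MPa × 4.50×10⁻⁶ × 49.00 = 89.7 MPa (compressive).

89.7 MPa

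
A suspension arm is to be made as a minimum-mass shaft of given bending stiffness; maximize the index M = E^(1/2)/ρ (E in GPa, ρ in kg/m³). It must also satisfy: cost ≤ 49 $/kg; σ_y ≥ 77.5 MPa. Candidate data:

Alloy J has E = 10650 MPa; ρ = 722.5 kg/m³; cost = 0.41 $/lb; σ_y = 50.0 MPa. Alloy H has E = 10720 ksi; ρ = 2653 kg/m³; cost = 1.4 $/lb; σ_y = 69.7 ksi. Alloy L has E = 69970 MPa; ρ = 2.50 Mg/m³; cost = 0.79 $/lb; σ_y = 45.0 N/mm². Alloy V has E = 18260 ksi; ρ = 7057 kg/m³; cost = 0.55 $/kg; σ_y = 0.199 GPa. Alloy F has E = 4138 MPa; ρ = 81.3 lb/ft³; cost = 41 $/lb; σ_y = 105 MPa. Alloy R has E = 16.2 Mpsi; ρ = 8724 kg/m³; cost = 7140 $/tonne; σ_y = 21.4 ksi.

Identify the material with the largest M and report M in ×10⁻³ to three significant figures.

Screen on constraints: cost ≤ 49 $/kg; σ_y ≥ 77.5 MPa. Survivors: alloy H, alloy V, alloy R.
After converting to SI:
  alloy H: E = 73.91 GPa, ρ = 2653 kg/m³
  alloy V: E = 125.9 GPa, ρ = 7057 kg/m³
  alloy R: E = 111.7 GPa, ρ = 8724 kg/m³
  alloy H: M = 3.24×10⁻³
  alloy V: M = 1.59×10⁻³
  alloy R: M = 1.21×10⁻³
Highest index: alloy H.

alloy H, M = 3.24×10⁻³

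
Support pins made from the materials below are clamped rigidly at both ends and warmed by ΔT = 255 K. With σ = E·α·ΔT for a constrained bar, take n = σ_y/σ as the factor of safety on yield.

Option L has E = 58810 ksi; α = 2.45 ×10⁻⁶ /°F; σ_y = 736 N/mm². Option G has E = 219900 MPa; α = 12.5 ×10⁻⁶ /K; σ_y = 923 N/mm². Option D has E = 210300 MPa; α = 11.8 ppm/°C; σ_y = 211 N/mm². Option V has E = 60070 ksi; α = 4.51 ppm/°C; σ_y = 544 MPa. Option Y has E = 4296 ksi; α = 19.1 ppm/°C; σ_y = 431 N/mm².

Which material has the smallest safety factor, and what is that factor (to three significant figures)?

option D, n = 0.333

With everything in SI (GPa, ×10⁻⁶/K, MPa):
  option L: E = 405.5, α = 4.41, σ_y = 736.0 → σ = 456 MPa, n = 1.61
  option G: E = 219.9, α = 12.5, σ_y = 923.0 → σ = 701 MPa, n = 1.32
  option D: E = 210.3, α = 11.8, σ_y = 211.0 → σ = 633 MPa, n = 0.333
  option V: E = 414.2, α = 4.51, σ_y = 544.0 → σ = 476 MPa, n = 1.14
  option Y: E = 29.62, α = 19.1, σ_y = 431.0 → σ = 144 MPa, n = 2.99
Smallest n: option D with n = 0.333.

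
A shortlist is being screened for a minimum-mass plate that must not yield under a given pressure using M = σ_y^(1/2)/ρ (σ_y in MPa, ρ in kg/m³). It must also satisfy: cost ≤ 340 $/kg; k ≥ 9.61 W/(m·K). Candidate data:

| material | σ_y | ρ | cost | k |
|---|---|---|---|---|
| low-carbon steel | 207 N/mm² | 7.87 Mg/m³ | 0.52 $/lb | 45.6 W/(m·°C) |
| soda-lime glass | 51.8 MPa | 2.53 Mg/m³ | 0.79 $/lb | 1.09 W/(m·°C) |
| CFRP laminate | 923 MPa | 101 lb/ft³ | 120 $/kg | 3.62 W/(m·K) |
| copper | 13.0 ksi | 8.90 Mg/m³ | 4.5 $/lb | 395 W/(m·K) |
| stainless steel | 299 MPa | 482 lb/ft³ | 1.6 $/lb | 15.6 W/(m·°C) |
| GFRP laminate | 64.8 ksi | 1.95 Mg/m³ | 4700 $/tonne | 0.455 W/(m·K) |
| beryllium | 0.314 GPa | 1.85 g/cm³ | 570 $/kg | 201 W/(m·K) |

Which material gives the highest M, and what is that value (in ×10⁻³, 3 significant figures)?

Screen on constraints: cost ≤ 340 $/kg; k ≥ 9.61 W/(m·K). Survivors: low-carbon steel, copper, stainless steel.
Putting every candidate on a common basis:
  low-carbon steel: σ_y = 207.0 MPa, ρ = 7870 kg/m³
  copper: σ_y = 89.63 MPa, ρ = 8900 kg/m³
  stainless steel: σ_y = 299.0 MPa, ρ = 7721 kg/m³
  stainless steel: M = 2.24×10⁻³
  low-carbon steel: M = 1.83×10⁻³
  copper: M = 1.06×10⁻³
The maximum is for stainless steel.

stainless steel, M = 2.24×10⁻³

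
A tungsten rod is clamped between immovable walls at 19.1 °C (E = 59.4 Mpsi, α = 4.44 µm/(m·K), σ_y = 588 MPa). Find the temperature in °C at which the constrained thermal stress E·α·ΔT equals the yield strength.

342 °C

E = 59.4 Mpsi = 409.5 GPa.
E·α·ΔT = 588.0 MPa ⇒ ΔT = 588.0 / (409.5×10³ × 4.44×10⁻⁶) = 323.4 K.
T = 19.1 + 323.4 = 342.5 °C.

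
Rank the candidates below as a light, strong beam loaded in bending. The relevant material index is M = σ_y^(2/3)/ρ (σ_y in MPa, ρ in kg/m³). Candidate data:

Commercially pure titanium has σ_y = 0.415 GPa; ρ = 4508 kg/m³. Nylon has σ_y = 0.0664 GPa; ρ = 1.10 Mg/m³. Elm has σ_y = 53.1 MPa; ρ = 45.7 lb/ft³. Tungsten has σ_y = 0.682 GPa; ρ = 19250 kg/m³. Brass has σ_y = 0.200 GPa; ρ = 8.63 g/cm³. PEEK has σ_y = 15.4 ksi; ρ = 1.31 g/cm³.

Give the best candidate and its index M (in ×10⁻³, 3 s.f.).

After converting to SI:
  commercially pure titanium: σ_y = 415.0 MPa, ρ = 4508 kg/m³
  nylon: σ_y = 66.40 MPa, ρ = 1100 kg/m³
  elm: σ_y = 53.10 MPa, ρ = 732.0 kg/m³
  tungsten: σ_y = 682.0 MPa, ρ = 19250 kg/m³
  brass: σ_y = 200.0 MPa, ρ = 8630 kg/m³
  PEEK: σ_y = 106.2 MPa, ρ = 1310 kg/m³
  elm: M = 19.3×10⁻³
  PEEK: M = 17.1×10⁻³
  nylon: M = 14.9×10⁻³
  commercially pure titanium: M = 12.3×10⁻³
  tungsten: M = 4.02×10⁻³
  brass: M = 3.96×10⁻³
The maximum is for elm.

elm, M = 19.3×10⁻³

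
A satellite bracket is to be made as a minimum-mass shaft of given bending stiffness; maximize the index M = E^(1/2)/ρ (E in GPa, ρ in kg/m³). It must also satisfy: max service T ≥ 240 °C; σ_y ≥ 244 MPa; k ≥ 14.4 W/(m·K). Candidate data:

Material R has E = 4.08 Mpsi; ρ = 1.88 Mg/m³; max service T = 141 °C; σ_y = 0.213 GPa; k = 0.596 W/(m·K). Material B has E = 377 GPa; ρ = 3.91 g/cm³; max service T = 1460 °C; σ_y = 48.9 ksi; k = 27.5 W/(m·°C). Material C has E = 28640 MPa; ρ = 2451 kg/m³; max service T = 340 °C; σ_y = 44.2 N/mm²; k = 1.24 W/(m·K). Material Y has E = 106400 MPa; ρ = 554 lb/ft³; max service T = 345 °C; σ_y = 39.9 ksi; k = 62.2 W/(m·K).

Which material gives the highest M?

Screen on constraints: max service T ≥ 240 °C; σ_y ≥ 244 MPa; k ≥ 14.4 W/(m·K). Survivors: material B, material Y.
Normalizing units and computing the index:
  material B: E = 377.0 GPa, ρ = 3910 kg/m³
  material Y: E = 106.4 GPa, ρ = 8874 kg/m³
  material B: M = 4.97×10⁻³
  material Y: M = 1.16×10⁻³
The maximum is for material B.

material B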